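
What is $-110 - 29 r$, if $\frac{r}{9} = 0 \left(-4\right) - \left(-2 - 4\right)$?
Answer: $-1676$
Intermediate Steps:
$r = 54$ ($r = 9 \left(0 \left(-4\right) - \left(-2 - 4\right)\right) = 9 \left(0 - -6\right) = 9 \left(0 + 6\right) = 9 \cdot 6 = 54$)
$-110 - 29 r = -110 - 1566 = -1676$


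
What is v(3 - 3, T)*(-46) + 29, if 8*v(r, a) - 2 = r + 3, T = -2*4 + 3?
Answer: ¼ ≈ 0.25000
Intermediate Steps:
T = -5 (T = -8 + 3 = -5)
v(r, a) = 5/8 + r/8 (v(r, a) = ¼ + (r + 3)/8 = ¼ + (3 + r)/8 = ¼ + (3/8 + r/8) = 5/8 + r/8)
v(3 - 3, T)*(-46) + 29 = (5/8 + (3 - 3)/8)*(-46) + 29 = (5/8 + (⅛)*0)*(-46) + 29 = (5/8 + 0)*(-46) + 29 = (5/8)*(-46) + 29 = -115/4 + 29 = ¼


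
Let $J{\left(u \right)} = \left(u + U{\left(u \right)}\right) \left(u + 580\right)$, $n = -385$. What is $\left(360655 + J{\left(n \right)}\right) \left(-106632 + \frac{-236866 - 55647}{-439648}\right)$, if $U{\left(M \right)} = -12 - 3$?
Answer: $- \frac{13250937918216065}{439648} \approx -3.014 \cdot 10^{10}$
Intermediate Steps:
$U{\left(M \right)} = -15$ ($U{\left(M \right)} = -12 - 3 = -15$)
$J{\left(u \right)} = \left(-15 + u\right) \left(580 + u\right)$ ($J{\left(u \right)} = \left(u - 15\right) \left(u + 580\right) = \left(-15 + u\right) \left(580 + u\right)$)
$\left(360655 + J{\left(n \right)}\right) \left(-106632 + \frac{-236866 - 55647}{-439648}\right) = \left(360655 + \left(-8700 + \left(-385\right)^{2} + 565 \left(-385\right)\right)\right) \left(-106632 + \frac{-236866 - 55647}{-439648}\right) = \left(360655 - 78000\right) \left(-106632 - - \frac{292513}{439648}\right) = \left(360655 - 78000\right) \left(-106632 + \frac{292513}{439648}\right) = 282655 \left(- \frac{46880253023}{439648}\right) = - \frac{13250937918216065}{439648}$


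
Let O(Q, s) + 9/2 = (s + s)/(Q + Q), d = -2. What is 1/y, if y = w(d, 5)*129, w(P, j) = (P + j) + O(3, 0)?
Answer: -2/387 ≈ -0.0051680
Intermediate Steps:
O(Q, s) = -9/2 + s/Q (O(Q, s) = -9/2 + (s + s)/(Q + Q) = -9/2 + (2*s)/((2*Q)) = -9/2 + (2*s)*(1/(2*Q)) = -9/2 + s/Q)
w(P, j) = -9/2 + P + j (w(P, j) = (P + j) + (-9/2 + 0/3) = (P + j) + (-9/2 + 0*(⅓)) = (P + j) + (-9/2 + 0) = (P + j) - 9/2 = -9/2 + P + j)
y = -387/2 (y = (-9/2 - 2 + 5)*129 = -3/2*129 = -387/2 ≈ -193.50)
1/y = 1/(-387/2) = -2/387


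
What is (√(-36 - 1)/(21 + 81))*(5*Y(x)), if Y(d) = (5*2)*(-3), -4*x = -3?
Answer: -25*I*√37/17 ≈ -8.9452*I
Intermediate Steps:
x = ¾ (x = -¼*(-3) = ¾ ≈ 0.75000)
Y(d) = -30 (Y(d) = 10*(-3) = -30)
(√(-36 - 1)/(21 + 81))*(5*Y(x)) = (√(-36 - 1)/(21 + 81))*(5*(-30)) = (√(-37)/102)*(-150) = ((I*√37)*(1/102))*(-150) = (I*√37/102)*(-150) = -25*I*√37/17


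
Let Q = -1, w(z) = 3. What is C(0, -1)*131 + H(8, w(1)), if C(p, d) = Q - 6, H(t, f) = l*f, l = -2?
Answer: -923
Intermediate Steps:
H(t, f) = -2*f
C(p, d) = -7 (C(p, d) = -1 - 6 = -7)
C(0, -1)*131 + H(8, w(1)) = -7*131 - 2*3 = -917 - 6 = -923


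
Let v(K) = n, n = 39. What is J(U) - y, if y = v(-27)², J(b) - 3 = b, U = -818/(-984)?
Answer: -746447/492 ≈ -1517.2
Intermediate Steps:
U = 409/492 (U = -818*(-1/984) = 409/492 ≈ 0.83130)
J(b) = 3 + b
v(K) = 39
y = 1521 (y = 39² = 1521)
J(U) - y = (3 + 409/492) - 1*1521 = 1885/492 - 1521 = -746447/492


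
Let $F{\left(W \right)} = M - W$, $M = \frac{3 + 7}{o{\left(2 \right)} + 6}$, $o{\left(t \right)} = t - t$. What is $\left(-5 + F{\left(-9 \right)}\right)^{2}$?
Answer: $\frac{289}{9} \approx 32.111$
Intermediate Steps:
$o{\left(t \right)} = 0$
$M = \frac{5}{3}$ ($M = \frac{3 + 7}{0 + 6} = \frac{10}{6} = 10 \cdot \frac{1}{6} = \frac{5}{3} \approx 1.6667$)
$F{\left(W \right)} = \frac{5}{3} - W$
$\left(-5 + F{\left(-9 \right)}\right)^{2} = \left(-5 + \left(\frac{5}{3} - -9\right)\right)^{2} = \left(-5 + \left(\frac{5}{3} + 9\right)\right)^{2} = \left(-5 + \frac{32}{3}\right)^{2} = \left(\frac{17}{3}\right)^{2} = \frac{289}{9}$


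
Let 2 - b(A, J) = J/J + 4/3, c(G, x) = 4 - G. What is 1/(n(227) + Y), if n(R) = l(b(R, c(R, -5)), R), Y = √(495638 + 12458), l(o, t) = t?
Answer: -227/456567 + 8*√7939/456567 ≈ 0.0010640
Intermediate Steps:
b(A, J) = -⅓ (b(A, J) = 2 - (J/J + 4/3) = 2 - (1 + 4*(⅓)) = 2 - (1 + 4/3) = 2 - 1*7/3 = 2 - 7/3 = -⅓)
Y = 8*√7939 (Y = √508096 = 8*√7939 ≈ 712.81)
n(R) = R
1/(n(227) + Y) = 1/(227 + 8*√7939)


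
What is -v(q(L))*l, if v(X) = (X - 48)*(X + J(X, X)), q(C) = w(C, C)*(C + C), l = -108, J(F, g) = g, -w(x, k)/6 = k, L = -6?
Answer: 44789760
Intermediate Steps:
w(x, k) = -6*k
q(C) = -12*C² (q(C) = (-6*C)*(C + C) = (-6*C)*(2*C) = -12*C²)
v(X) = 2*X*(-48 + X) (v(X) = (X - 48)*(X + X) = (-48 + X)*(2*X) = 2*X*(-48 + X))
-v(q(L))*l = -2*(-12*(-6)²)*(-48 - 12*(-6)²)*(-108) = -2*(-12*36)*(-48 - 12*36)*(-108) = -2*(-432)*(-48 - 432)*(-108) = -2*(-432)*(-480)*(-108) = -414720*(-108) = -1*(-44789760) = 44789760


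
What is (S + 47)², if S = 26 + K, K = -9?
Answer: 4096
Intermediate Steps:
S = 17 (S = 26 - 9 = 17)
(S + 47)² = (17 + 47)² = 64² = 4096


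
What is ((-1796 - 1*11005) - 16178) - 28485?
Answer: -57464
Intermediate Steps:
((-1796 - 1*11005) - 16178) - 28485 = ((-1796 - 11005) - 16178) - 28485 = (-12801 - 16178) - 28485 = -28979 - 28485 = -57464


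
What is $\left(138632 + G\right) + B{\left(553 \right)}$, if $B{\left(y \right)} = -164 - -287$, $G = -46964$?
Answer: $91791$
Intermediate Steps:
$B{\left(y \right)} = 123$ ($B{\left(y \right)} = -164 + 287 = 123$)
$\left(138632 + G\right) + B{\left(553 \right)} = \left(138632 - 46964\right) + 123 = 91668 + 123 = 91791$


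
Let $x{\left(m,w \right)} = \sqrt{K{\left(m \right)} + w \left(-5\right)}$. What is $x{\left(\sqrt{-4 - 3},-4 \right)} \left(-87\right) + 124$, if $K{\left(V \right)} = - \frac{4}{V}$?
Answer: $124 - \frac{174 \sqrt{245 + 7 i \sqrt{7}}}{7} \approx -265.35 - 14.695 i$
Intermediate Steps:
$x{\left(m,w \right)} = \sqrt{- 5 w - \frac{4}{m}}$ ($x{\left(m,w \right)} = \sqrt{- \frac{4}{m} + w \left(-5\right)} = \sqrt{- \frac{4}{m} - 5 w} = \sqrt{- 5 w - \frac{4}{m}}$)
$x{\left(\sqrt{-4 - 3},-4 \right)} \left(-87\right) + 124 = \sqrt{\left(-5\right) \left(-4\right) - \frac{4}{\sqrt{-4 - 3}}} \left(-87\right) + 124 = \sqrt{20 - \frac{4}{\sqrt{-7}}} \left(-87\right) + 124 = \sqrt{20 - \frac{4}{i \sqrt{7}}} \left(-87\right) + 124 = \sqrt{20 - 4 \left(- \frac{i \sqrt{7}}{7}\right)} \left(-87\right) + 124 = \sqrt{20 + \frac{4 i \sqrt{7}}{7}} \left(-87\right) + 124 = - 87 \sqrt{20 + \frac{4 i \sqrt{7}}{7}} + 124 = 124 - 87 \sqrt{20 + \frac{4 i \sqrt{7}}{7}}$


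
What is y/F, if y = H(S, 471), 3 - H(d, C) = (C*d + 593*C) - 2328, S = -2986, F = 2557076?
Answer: 564717/1278538 ≈ 0.44169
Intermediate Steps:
H(d, C) = 2331 - 593*C - C*d (H(d, C) = 3 - ((C*d + 593*C) - 2328) = 3 - ((593*C + C*d) - 2328) = 3 - (-2328 + 593*C + C*d) = 3 + (2328 - 593*C - C*d) = 2331 - 593*C - C*d)
y = 1129434 (y = 2331 - 593*471 - 1*471*(-2986) = 2331 - 279303 + 1406406 = 1129434)
y/F = 1129434/2557076 = 1129434*(1/2557076) = 564717/1278538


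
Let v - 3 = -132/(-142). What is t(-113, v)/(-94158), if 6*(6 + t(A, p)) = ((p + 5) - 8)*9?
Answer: 109/2228406 ≈ 4.8914e-5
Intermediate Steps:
v = 279/71 (v = 3 - 132/(-142) = 3 - 132*(-1/142) = 3 + 66/71 = 279/71 ≈ 3.9296)
t(A, p) = -21/2 + 3*p/2 (t(A, p) = -6 + (((p + 5) - 8)*9)/6 = -6 + (((5 + p) - 8)*9)/6 = -6 + ((-3 + p)*9)/6 = -6 + (-27 + 9*p)/6 = -6 + (-9/2 + 3*p/2) = -21/2 + 3*p/2)
t(-113, v)/(-94158) = (-21/2 + (3/2)*(279/71))/(-94158) = (-21/2 + 837/142)*(-1/94158) = -327/71*(-1/94158) = 109/2228406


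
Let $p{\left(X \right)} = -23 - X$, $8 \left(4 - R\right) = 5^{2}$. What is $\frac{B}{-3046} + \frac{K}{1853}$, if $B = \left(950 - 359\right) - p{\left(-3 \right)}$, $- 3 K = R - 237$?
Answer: $- \frac{10709249}{67730856} \approx -0.15811$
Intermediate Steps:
$R = \frac{7}{8}$ ($R = 4 - \frac{5^{2}}{8} = 4 - \frac{25}{8} = \frac{7}{8} \approx 0.875$)
$K = \frac{1889}{24}$ ($K = - \frac{\frac{7}{8} - 237}{3} = \left(- \frac{1}{3}\right) \left(- \frac{1889}{8}\right) = \frac{1889}{24} \approx 78.708$)
$B = 611$ ($B = \left(950 - 359\right) - \left(-23 - -3\right) = \left(950 - 359\right) - \left(-23 + 3\right) = 591 - -20 = 591 + 20 = 611$)
$\frac{B}{-3046} + \frac{K}{1853} = \frac{611}{-3046} + \frac{1889}{24 \cdot 1853} = 611 \left(- \frac{1}{3046}\right) + \frac{1889}{24} \cdot \frac{1}{1853} = - \frac{611}{3046} + \frac{1889}{44472} = - \frac{10709249}{67730856}$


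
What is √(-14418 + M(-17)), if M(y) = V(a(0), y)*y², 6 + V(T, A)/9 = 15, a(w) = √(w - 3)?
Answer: 9*√111 ≈ 94.821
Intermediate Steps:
a(w) = √(-3 + w)
V(T, A) = 81 (V(T, A) = -54 + 9*15 = -54 + 135 = 81)
M(y) = 81*y²
√(-14418 + M(-17)) = √(-14418 + 81*(-17)²) = √(-14418 + 81*289) = √(-14418 + 23409) = √8991 = 9*√111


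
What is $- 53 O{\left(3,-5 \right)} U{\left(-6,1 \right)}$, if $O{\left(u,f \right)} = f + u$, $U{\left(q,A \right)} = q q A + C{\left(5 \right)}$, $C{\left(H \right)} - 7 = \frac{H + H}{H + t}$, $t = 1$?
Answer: $\frac{14204}{3} \approx 4734.7$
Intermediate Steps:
$C{\left(H \right)} = 7 + \frac{2 H}{1 + H}$ ($C{\left(H \right)} = 7 + \frac{H + H}{H + 1} = 7 + \frac{2 H}{1 + H}$)
$U{\left(q,A \right)} = \frac{26}{3} + A q^{2}$ ($U{\left(q,A \right)} = q q A + \frac{7 + 9 \cdot 5}{1 + 5} = q^{2} A + \frac{7 + 45}{6} = A q^{2} + \frac{1}{6} \cdot 52 = A q^{2} + \frac{26}{3} = \frac{26}{3} + A q^{2}$)
$- 53 O{\left(3,-5 \right)} U{\left(-6,1 \right)} = - 53 \left(-5 + 3\right) \left(\frac{26}{3} + 1 \left(-6\right)^{2}\right) = \left(-53\right) \left(-2\right) \left(\frac{26}{3} + 1 \cdot 36\right) = 106 \left(\frac{26}{3} + 36\right) = 106 \cdot \frac{134}{3} = \frac{14204}{3}$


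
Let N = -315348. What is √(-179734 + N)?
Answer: I*√495082 ≈ 703.62*I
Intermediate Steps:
√(-179734 + N) = √(-179734 - 315348) = √(-495082) = I*√495082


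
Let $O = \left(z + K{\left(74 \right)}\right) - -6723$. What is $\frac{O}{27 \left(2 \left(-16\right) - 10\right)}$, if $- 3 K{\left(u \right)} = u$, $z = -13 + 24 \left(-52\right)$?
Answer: $- \frac{8156}{1701} \approx -4.7948$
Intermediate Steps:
$z = -1261$ ($z = -13 - 1248 = -1261$)
$K{\left(u \right)} = - \frac{u}{3}$
$O = \frac{16312}{3}$ ($O = \left(-1261 - \frac{74}{3}\right) - -6723 = \left(-1261 - \frac{74}{3}\right) + 6723 = - \frac{3857}{3} + 6723 = \frac{16312}{3} \approx 5437.3$)
$\frac{O}{27 \left(2 \left(-16\right) - 10\right)} = \frac{16312}{3 \cdot 27 \left(2 \left(-16\right) - 10\right)} = \frac{16312}{3 \cdot 27 \left(-32 - 10\right)} = \frac{16312}{3 \cdot 27 \left(-42\right)} = \frac{16312}{3 \left(-1134\right)} = \frac{16312}{3} \left(- \frac{1}{1134}\right) = - \frac{8156}{1701}$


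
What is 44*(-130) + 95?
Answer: -5625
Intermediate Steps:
44*(-130) + 95 = -5720 + 95 = -5625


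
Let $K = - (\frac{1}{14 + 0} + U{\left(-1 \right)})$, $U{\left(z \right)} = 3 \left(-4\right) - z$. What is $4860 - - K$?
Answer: $\frac{68193}{14} \approx 4870.9$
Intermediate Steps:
$U{\left(z \right)} = -12 - z$
$K = \frac{153}{14}$ ($K = - (\frac{1}{14 + 0} - 11) = - (\frac{1}{14} + \left(-12 + 1\right)) = - (\frac{1}{14} - 11) = \left(-1\right) \left(- \frac{153}{14}\right) = \frac{153}{14} \approx 10.929$)
$4860 - - K = 4860 - \left(-1\right) \frac{153}{14} = 4860 - - \frac{153}{14} = 4860 + \frac{153}{14} = \frac{68193}{14}$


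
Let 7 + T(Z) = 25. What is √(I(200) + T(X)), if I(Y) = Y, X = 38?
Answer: √218 ≈ 14.765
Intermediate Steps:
T(Z) = 18 (T(Z) = -7 + 25 = 18)
√(I(200) + T(X)) = √(200 + 18) = √218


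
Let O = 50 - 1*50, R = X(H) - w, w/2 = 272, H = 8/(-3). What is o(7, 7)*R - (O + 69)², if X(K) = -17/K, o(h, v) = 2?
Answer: -23345/4 ≈ -5836.3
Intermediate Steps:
H = -8/3 (H = 8*(-⅓) = -8/3 ≈ -2.6667)
w = 544 (w = 2*272 = 544)
R = -4301/8 (R = -17/(-8/3) - 1*544 = -17*(-3/8) - 544 = 51/8 - 544 = -4301/8 ≈ -537.63)
O = 0 (O = 50 - 50 = 0)
o(7, 7)*R - (O + 69)² = 2*(-4301/8) - (0 + 69)² = -4301/4 - 1*69² = -4301/4 - 1*4761 = -4301/4 - 4761 = -23345/4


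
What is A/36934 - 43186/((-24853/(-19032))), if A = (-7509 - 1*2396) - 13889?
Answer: -15178617561725/458960351 ≈ -33072.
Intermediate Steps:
A = -23794 (A = (-7509 - 2396) - 13889 = -9905 - 13889 = -23794)
A/36934 - 43186/((-24853/(-19032))) = -23794/36934 - 43186/((-24853/(-19032))) = -23794*1/36934 - 43186/((-24853*(-1/19032))) = -11897/18467 - 43186/24853/19032 = -11897/18467 - 43186*19032/24853 = -11897/18467 - 821915952/24853 = -15178617561725/458960351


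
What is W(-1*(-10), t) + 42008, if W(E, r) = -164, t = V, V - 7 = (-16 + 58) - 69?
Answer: 41844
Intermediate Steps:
V = -20 (V = 7 + ((-16 + 58) - 69) = 7 + (42 - 69) = 7 - 27 = -20)
t = -20
W(-1*(-10), t) + 42008 = -164 + 42008 = 41844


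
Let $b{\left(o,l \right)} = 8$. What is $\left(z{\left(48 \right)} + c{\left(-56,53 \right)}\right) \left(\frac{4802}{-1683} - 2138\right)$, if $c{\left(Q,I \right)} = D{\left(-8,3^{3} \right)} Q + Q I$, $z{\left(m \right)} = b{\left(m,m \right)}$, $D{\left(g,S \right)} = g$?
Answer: $\frac{9050876672}{1683} \approx 5.3778 \cdot 10^{6}$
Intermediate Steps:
$z{\left(m \right)} = 8$
$c{\left(Q,I \right)} = - 8 Q + I Q$ ($c{\left(Q,I \right)} = - 8 Q + Q I = - 8 Q + I Q$)
$\left(z{\left(48 \right)} + c{\left(-56,53 \right)}\right) \left(\frac{4802}{-1683} - 2138\right) = \left(8 - 56 \left(-8 + 53\right)\right) \left(\frac{4802}{-1683} - 2138\right) = \left(8 - 2520\right) \left(4802 \left(- \frac{1}{1683}\right) - 2138\right) = \left(8 - 2520\right) \left(- \frac{4802}{1683} - 2138\right) = \left(-2512\right) \left(- \frac{3603056}{1683}\right) = \frac{9050876672}{1683}$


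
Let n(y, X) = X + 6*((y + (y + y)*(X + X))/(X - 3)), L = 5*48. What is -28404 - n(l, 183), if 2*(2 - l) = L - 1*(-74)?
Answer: -148799/6 ≈ -24800.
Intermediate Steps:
L = 240
l = -155 (l = 2 - (240 - 1*(-74))/2 = 2 - (240 + 74)/2 = 2 - 1/2*314 = 2 - 157 = -155)
n(y, X) = X + 6*(y + 4*X*y)/(-3 + X) (n(y, X) = X + 6*((y + (2*y)*(2*X))/(-3 + X)) = X + 6*((y + 4*X*y)/(-3 + X)) = X + 6*(y + 4*X*y)/(-3 + X))
-28404 - n(l, 183) = -28404 - (183**2 - 3*183 + 6*(-155) + 24*183*(-155))/(-3 + 183) = -28404 - (33489 - 549 - 930 - 680760)/180 = -28404 - (-648750)/180 = -28404 - 1*(-21625/6) = -28404 + 21625/6 = -148799/6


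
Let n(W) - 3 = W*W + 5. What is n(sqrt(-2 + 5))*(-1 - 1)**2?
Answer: 44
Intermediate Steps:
n(W) = 8 + W**2 (n(W) = 3 + (W*W + 5) = 3 + (W**2 + 5) = 3 + (5 + W**2) = 8 + W**2)
n(sqrt(-2 + 5))*(-1 - 1)**2 = (8 + (sqrt(-2 + 5))**2)*(-1 - 1)**2 = (8 + (sqrt(3))**2)*(-2)**2 = (8 + 3)*4 = 11*4 = 44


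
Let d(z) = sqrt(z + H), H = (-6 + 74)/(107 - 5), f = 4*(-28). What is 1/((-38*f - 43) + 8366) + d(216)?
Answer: 1/12579 + 5*sqrt(78)/3 ≈ 14.720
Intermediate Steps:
f = -112
H = 2/3 (H = 68/102 = 68*(1/102) = 2/3 ≈ 0.66667)
d(z) = sqrt(2/3 + z) (d(z) = sqrt(z + 2/3) = sqrt(2/3 + z))
1/((-38*f - 43) + 8366) + d(216) = 1/((-38*(-112) - 43) + 8366) + sqrt(6 + 9*216)/3 = 1/((4256 - 43) + 8366) + sqrt(6 + 1944)/3 = 1/(4213 + 8366) + sqrt(1950)/3 = 1/12579 + (5*sqrt(78))/3 = 1/12579 + 5*sqrt(78)/3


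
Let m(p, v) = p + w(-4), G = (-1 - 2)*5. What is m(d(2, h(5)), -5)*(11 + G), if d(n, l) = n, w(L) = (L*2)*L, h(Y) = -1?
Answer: -136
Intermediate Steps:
w(L) = 2*L**2 (w(L) = (2*L)*L = 2*L**2)
G = -15 (G = -3*5 = -15)
m(p, v) = 32 + p (m(p, v) = p + 2*(-4)**2 = p + 2*16 = p + 32 = 32 + p)
m(d(2, h(5)), -5)*(11 + G) = (32 + 2)*(11 - 15) = 34*(-4) = -136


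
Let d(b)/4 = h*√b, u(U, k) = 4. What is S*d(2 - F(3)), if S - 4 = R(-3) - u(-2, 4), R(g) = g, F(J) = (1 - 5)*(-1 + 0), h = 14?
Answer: -168*I*√2 ≈ -237.59*I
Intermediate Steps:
F(J) = 4 (F(J) = -4*(-1) = 4)
S = -3 (S = 4 + (-3 - 1*4) = 4 + (-3 - 4) = 4 - 7 = -3)
d(b) = 56*√b (d(b) = 4*(14*√b) = 56*√b)
S*d(2 - F(3)) = -168*√(2 - 1*4) = -168*√(2 - 4) = -168*√(-2) = -168*I*√2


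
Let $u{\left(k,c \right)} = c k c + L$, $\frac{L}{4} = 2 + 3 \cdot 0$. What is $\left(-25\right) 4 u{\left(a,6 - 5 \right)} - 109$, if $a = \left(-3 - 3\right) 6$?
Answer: $2691$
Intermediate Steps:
$L = 8$ ($L = 4 \left(2 + 3 \cdot 0\right) = 4 \left(2 + 0\right) = 4 \cdot 2 = 8$)
$a = -36$ ($a = \left(-6\right) 6 = -36$)
$u{\left(k,c \right)} = 8 + k c^{2}$ ($u{\left(k,c \right)} = c k c + 8 = k c^{2} + 8 = 8 + k c^{2}$)
$\left(-25\right) 4 u{\left(a,6 - 5 \right)} - 109 = \left(-25\right) 4 \left(8 - 36 \left(6 - 5\right)^{2}\right) - 109 = - 100 \left(8 - 36 \cdot 1^{2}\right) - 109 = - 100 \left(8 - 36\right) - 109 = \left(-100\right) \left(-28\right) - 109 = 2800 - 109 = 2691$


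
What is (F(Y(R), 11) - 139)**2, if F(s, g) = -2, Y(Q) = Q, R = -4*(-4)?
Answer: 19881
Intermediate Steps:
R = 16
(F(Y(R), 11) - 139)**2 = (-2 - 139)**2 = (-141)**2 = 19881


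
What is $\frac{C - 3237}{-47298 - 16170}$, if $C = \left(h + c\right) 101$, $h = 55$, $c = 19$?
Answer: $- \frac{4237}{63468} \approx -0.066758$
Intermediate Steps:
$C = 7474$ ($C = \left(55 + 19\right) 101 = 74 \cdot 101 = 7474$)
$\frac{C - 3237}{-47298 - 16170} = \frac{7474 - 3237}{-47298 - 16170} = \frac{4237}{-63468} = 4237 \left(- \frac{1}{63468}\right) = - \frac{4237}{63468}$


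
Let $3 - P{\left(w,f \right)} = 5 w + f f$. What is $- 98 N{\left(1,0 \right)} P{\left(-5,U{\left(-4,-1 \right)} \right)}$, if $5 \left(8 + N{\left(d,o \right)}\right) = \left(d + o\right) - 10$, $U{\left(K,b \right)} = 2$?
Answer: $\frac{115248}{5} \approx 23050.0$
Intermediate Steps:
$P{\left(w,f \right)} = 3 - f^{2} - 5 w$ ($P{\left(w,f \right)} = 3 - \left(5 w + f f\right) = 3 - \left(5 w + f^{2}\right) = 3 - \left(f^{2} + 5 w\right) = 3 - f^{2} - 5 w$)
$N{\left(d,o \right)} = -10 + \frac{d}{5} + \frac{o}{5}$ ($N{\left(d,o \right)} = -8 + \frac{\left(d + o\right) - 10}{5} = -8 + \frac{-10 + d + o}{5} = -8 + \left(-2 + \frac{d}{5} + \frac{o}{5}\right) = -10 + \frac{d}{5} + \frac{o}{5}$)
$- 98 N{\left(1,0 \right)} P{\left(-5,U{\left(-4,-1 \right)} \right)} = - 98 \left(-10 + \frac{1}{5} \cdot 1 + \frac{1}{5} \cdot 0\right) \left(3 - 2^{2} - -25\right) = - 98 \left(-10 + \frac{1}{5} + 0\right) \left(3 - 4 + 25\right) = \left(-98\right) \left(- \frac{49}{5}\right) \left(3 - 4 + 25\right) = \frac{4802}{5} \cdot 24 = \frac{115248}{5}$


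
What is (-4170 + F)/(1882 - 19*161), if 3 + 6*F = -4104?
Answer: 9709/2354 ≈ 4.1245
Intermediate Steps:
F = -1369/2 (F = -1/2 + (1/6)*(-4104) = -1/2 - 684 = -1369/2 ≈ -684.50)
(-4170 + F)/(1882 - 19*161) = (-4170 - 1369/2)/(1882 - 19*161) = -9709/(2*(1882 - 3059)) = -9709/2/(-1177) = -9709/2*(-1/1177) = 9709/2354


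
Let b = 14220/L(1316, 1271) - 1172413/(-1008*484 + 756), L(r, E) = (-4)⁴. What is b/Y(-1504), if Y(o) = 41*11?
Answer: 451682953/3515029056 ≈ 0.12850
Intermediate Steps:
Y(o) = 451
L(r, E) = 256
b = 451682953/7793856 (b = 14220/256 - 1172413/(-1008*484 + 756) = 14220*(1/256) - 1172413/(-487872 + 756) = 3555/64 - 1172413/(-487116) = 3555/64 - 1172413*(-1/487116) = 3555/64 + 1172413/487116 = 451682953/7793856 ≈ 57.954)
b/Y(-1504) = (451682953/7793856)/451 = (451682953/7793856)*(1/451) = 451682953/3515029056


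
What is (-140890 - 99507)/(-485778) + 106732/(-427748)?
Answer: 12745319615/51947641986 ≈ 0.24535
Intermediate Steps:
(-140890 - 99507)/(-485778) + 106732/(-427748) = -240397*(-1/485778) + 106732*(-1/427748) = 240397/485778 - 26683/106937 = 12745319615/51947641986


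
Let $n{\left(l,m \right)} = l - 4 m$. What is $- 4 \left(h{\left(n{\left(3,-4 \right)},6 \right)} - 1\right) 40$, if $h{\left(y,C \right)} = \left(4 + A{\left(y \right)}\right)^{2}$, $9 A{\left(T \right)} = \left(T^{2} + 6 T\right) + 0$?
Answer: $- \frac{41766400}{81} \approx -5.1563 \cdot 10^{5}$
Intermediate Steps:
$A{\left(T \right)} = \frac{T^{2}}{9} + \frac{2 T}{3}$ ($A{\left(T \right)} = \frac{\left(T^{2} + 6 T\right) + 0}{9} = \frac{T^{2} + 6 T}{9} = \frac{T^{2}}{9} + \frac{2 T}{3}$)
$h{\left(y,C \right)} = \left(4 + \frac{y \left(6 + y\right)}{9}\right)^{2}$
$- 4 \left(h{\left(n{\left(3,-4 \right)},6 \right)} - 1\right) 40 = - 4 \left(\frac{\left(36 + \left(3 - -16\right) \left(6 + \left(3 - -16\right)\right)\right)^{2}}{81} - 1\right) 40 = - 4 \left(\frac{\left(36 + \left(3 + 16\right) \left(6 + \left(3 + 16\right)\right)\right)^{2}}{81} - 1\right) 40 = - 4 \left(\frac{\left(36 + 19 \left(6 + 19\right)\right)^{2}}{81} - 1\right) 40 = - 4 \left(\frac{\left(36 + 19 \cdot 25\right)^{2}}{81} - 1\right) 40 = - 4 \left(\frac{\left(36 + 475\right)^{2}}{81} - 1\right) 40 = - 4 \left(\frac{511^{2}}{81} - 1\right) 40 = - 4 \left(\frac{1}{81} \cdot 261121 - 1\right) 40 = - 4 \left(\frac{261121}{81} - 1\right) 40 = \left(-4\right) \frac{261040}{81} \cdot 40 = \left(- \frac{1044160}{81}\right) 40 = - \frac{41766400}{81}$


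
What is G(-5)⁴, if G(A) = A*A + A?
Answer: 160000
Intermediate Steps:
G(A) = A + A² (G(A) = A² + A = A + A²)
G(-5)⁴ = (-5*(1 - 5))⁴ = (-5*(-4))⁴ = 20⁴ = 160000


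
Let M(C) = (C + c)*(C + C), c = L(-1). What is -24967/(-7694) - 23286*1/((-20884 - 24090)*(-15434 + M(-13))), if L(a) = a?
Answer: 2115176164697/651833929615 ≈ 3.2450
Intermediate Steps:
c = -1
M(C) = 2*C*(-1 + C) (M(C) = (C - 1)*(C + C) = (-1 + C)*(2*C) = 2*C*(-1 + C))
-24967/(-7694) - 23286*1/((-20884 - 24090)*(-15434 + M(-13))) = -24967/(-7694) - 23286*1/((-20884 - 24090)*(-15434 + 2*(-13)*(-1 - 13))) = -24967*(-1/7694) - 23286*(-1/(44974*(-15434 + 2*(-13)*(-14)))) = 24967/7694 - 23286*(-1/(44974*(-15434 + 364))) = 24967/7694 - 23286/((-15070*(-44974))) = 24967/7694 - 23286/677758180 = 24967/7694 - 23286*1/677758180 = 24967/7694 - 11643/338879090 = 2115176164697/651833929615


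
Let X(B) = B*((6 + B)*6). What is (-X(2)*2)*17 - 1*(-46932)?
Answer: 43668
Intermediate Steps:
X(B) = B*(36 + 6*B)
(-X(2)*2)*17 - 1*(-46932) = (-6*2*(6 + 2)*2)*17 - 1*(-46932) = (-6*2*8*2)*17 + 46932 = (-1*96*2)*17 + 46932 = -96*2*17 + 46932 = -192*17 + 46932 = -3264 + 46932 = 43668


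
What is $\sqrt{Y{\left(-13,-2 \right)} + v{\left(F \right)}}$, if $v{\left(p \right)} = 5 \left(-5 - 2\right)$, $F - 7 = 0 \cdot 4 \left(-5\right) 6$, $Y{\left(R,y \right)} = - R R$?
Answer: $2 i \sqrt{51} \approx 14.283 i$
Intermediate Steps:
$Y{\left(R,y \right)} = - R^{2}$
$F = 7$ ($F = 7 + 0 \cdot 4 \left(-5\right) 6 = 7 + 0 \left(-5\right) 6 = 7 + 0 \cdot 6 = 7 + 0 = 7$)
$v{\left(p \right)} = -35$ ($v{\left(p \right)} = 5 \left(-7\right) = -35$)
$\sqrt{Y{\left(-13,-2 \right)} + v{\left(F \right)}} = \sqrt{- \left(-13\right)^{2} - 35} = \sqrt{\left(-1\right) 169 - 35} = \sqrt{-169 - 35} = \sqrt{-204} = 2 i \sqrt{51}$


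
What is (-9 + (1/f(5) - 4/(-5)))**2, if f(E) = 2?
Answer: 5929/100 ≈ 59.290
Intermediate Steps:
(-9 + (1/f(5) - 4/(-5)))**2 = (-9 + (1/2 - 4/(-5)))**2 = (-9 + (1*(1/2) - 4*(-1/5)))**2 = (-9 + (1/2 + 4/5))**2 = (-9 + 13/10)**2 = (-77/10)**2 = 5929/100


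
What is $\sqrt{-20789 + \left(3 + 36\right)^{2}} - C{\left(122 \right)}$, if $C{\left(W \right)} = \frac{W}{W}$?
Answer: $-1 + 2 i \sqrt{4817} \approx -1.0 + 138.81 i$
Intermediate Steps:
$C{\left(W \right)} = 1$
$\sqrt{-20789 + \left(3 + 36\right)^{2}} - C{\left(122 \right)} = \sqrt{-20789 + \left(3 + 36\right)^{2}} - 1 = \sqrt{-20789 + 39^{2}} - 1 = \sqrt{-20789 + 1521} - 1 = \sqrt{-19268} - 1 = 2 i \sqrt{4817} - 1 = -1 + 2 i \sqrt{4817}$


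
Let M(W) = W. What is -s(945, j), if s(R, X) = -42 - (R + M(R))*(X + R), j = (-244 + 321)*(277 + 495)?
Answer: 114135252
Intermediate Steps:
j = 59444 (j = 77*772 = 59444)
s(R, X) = -42 - 2*R*(R + X) (s(R, X) = -42 - (R + R)*(X + R) = -42 - 2*R*(R + X))
-s(945, j) = -(-42 - 2*945**2 - 2*945*59444) = -(-42 - 2*893025 - 112349160) = -(-42 - 1786050 - 112349160) = -1*(-114135252) = 114135252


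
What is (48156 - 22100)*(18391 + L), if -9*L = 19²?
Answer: 4303356848/9 ≈ 4.7815e+8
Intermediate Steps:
L = -361/9 (L = -⅑*19² = -⅑*361 = -361/9 ≈ -40.111)
(48156 - 22100)*(18391 + L) = (48156 - 22100)*(18391 - 361/9) = 26056*(165158/9) = 4303356848/9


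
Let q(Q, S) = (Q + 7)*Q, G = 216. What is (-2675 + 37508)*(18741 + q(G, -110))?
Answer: 2330641197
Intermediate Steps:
q(Q, S) = Q*(7 + Q) (q(Q, S) = (7 + Q)*Q = Q*(7 + Q))
(-2675 + 37508)*(18741 + q(G, -110)) = (-2675 + 37508)*(18741 + 216*(7 + 216)) = 34833*(18741 + 216*223) = 34833*(18741 + 48168) = 34833*66909 = 2330641197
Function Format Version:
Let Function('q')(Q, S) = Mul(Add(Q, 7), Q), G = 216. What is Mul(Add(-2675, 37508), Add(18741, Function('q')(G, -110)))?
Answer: 2330641197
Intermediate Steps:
Function('q')(Q, S) = Mul(Q, Add(7, Q)) (Function('q')(Q, S) = Mul(Add(7, Q), Q) = Mul(Q, Add(7, Q)))
Mul(Add(-2675, 37508), Add(18741, Function('q')(G, -110))) = Mul(Add(-2675, 37508), Add(18741, Mul(216, Add(7, 216)))) = Mul(34833, Add(18741, Mul(216, 223))) = Mul(34833, Add(18741, 48168)) = Mul(34833, 66909) = 2330641197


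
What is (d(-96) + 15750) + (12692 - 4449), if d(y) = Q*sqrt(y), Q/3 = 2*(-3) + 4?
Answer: 23993 - 24*I*sqrt(6) ≈ 23993.0 - 58.788*I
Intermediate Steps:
Q = -6 (Q = 3*(2*(-3) + 4) = 3*(-6 + 4) = 3*(-2) = -6)
d(y) = -6*sqrt(y)
(d(-96) + 15750) + (12692 - 4449) = (-24*I*sqrt(6) + 15750) + (12692 - 4449) = (-24*I*sqrt(6) + 15750) + 8243 = (15750 - 24*I*sqrt(6)) + 8243 = 23993 - 24*I*sqrt(6)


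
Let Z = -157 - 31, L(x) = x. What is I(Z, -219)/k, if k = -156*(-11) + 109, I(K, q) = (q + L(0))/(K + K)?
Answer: 3/9400 ≈ 0.00031915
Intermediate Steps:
Z = -188
I(K, q) = q/(2*K) (I(K, q) = (q + 0)/(K + K) = q/((2*K)) = q*(1/(2*K)) = q/(2*K))
k = 1825 (k = 1716 + 109 = 1825)
I(Z, -219)/k = ((1/2)*(-219)/(-188))/1825 = ((1/2)*(-219)*(-1/188))*(1/1825) = (219/376)*(1/1825) = 3/9400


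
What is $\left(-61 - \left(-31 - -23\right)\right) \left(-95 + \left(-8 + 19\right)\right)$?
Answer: $4452$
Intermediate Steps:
$\left(-61 - \left(-31 - -23\right)\right) \left(-95 + \left(-8 + 19\right)\right) = \left(-61 - \left(-31 + 23\right)\right) \left(-95 + 11\right) = \left(-61 - -8\right) \left(-84\right) = \left(-61 + 8\right) \left(-84\right) = \left(-53\right) \left(-84\right) = 4452$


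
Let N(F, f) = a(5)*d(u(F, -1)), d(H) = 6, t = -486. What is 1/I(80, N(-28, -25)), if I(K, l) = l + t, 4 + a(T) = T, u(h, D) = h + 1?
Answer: -1/480 ≈ -0.0020833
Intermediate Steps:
u(h, D) = 1 + h
a(T) = -4 + T
N(F, f) = 6 (N(F, f) = (-4 + 5)*6 = 1*6 = 6)
I(K, l) = -486 + l (I(K, l) = l - 486 = -486 + l)
1/I(80, N(-28, -25)) = 1/(-486 + 6) = 1/(-480) = -1/480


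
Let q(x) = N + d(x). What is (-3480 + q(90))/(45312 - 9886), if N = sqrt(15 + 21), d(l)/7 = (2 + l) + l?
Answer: -1100/17713 ≈ -0.062101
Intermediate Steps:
d(l) = 14 + 14*l (d(l) = 7*((2 + l) + l) = 7*(2 + 2*l) = 14 + 14*l)
N = 6 (N = sqrt(36) = 6)
q(x) = 20 + 14*x (q(x) = 6 + (14 + 14*x) = 20 + 14*x)
(-3480 + q(90))/(45312 - 9886) = (-3480 + (20 + 14*90))/(45312 - 9886) = (-3480 + (20 + 1260))/35426 = (-3480 + 1280)*(1/35426) = -2200*1/35426 = -1100/17713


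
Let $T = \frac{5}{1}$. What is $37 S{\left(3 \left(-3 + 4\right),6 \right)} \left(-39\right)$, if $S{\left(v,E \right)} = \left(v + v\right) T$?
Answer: $-43290$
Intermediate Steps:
$T = 5$ ($T = 5 \cdot 1 = 5$)
$S{\left(v,E \right)} = 10 v$ ($S{\left(v,E \right)} = \left(v + v\right) 5 = 2 v 5 = 10 v$)
$37 S{\left(3 \left(-3 + 4\right),6 \right)} \left(-39\right) = 37 \cdot 10 \cdot 3 \left(-3 + 4\right) \left(-39\right) = 37 \cdot 10 \cdot 3 \cdot 1 \left(-39\right) = 37 \cdot 10 \cdot 3 \left(-39\right) = 37 \cdot 30 \left(-39\right) = 1110 \left(-39\right) = -43290$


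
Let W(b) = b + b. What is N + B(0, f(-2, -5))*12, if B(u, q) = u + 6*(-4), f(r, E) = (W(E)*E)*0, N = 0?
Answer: -288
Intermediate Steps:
W(b) = 2*b
f(r, E) = 0 (f(r, E) = ((2*E)*E)*0 = (2*E²)*0 = 0)
B(u, q) = -24 + u (B(u, q) = u - 24 = -24 + u)
N + B(0, f(-2, -5))*12 = 0 + (-24 + 0)*12 = 0 - 24*12 = 0 - 288 = -288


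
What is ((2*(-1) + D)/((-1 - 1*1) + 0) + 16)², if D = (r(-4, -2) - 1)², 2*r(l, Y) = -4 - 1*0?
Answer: 625/4 ≈ 156.25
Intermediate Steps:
r(l, Y) = -2 (r(l, Y) = (-4 - 1*0)/2 = (-4 + 0)/2 = (½)*(-4) = -2)
D = 9 (D = (-2 - 1)² = (-3)² = 9)
((2*(-1) + D)/((-1 - 1*1) + 0) + 16)² = ((2*(-1) + 9)/((-1 - 1*1) + 0) + 16)² = ((-2 + 9)/((-1 - 1) + 0) + 16)² = (7/(-2 + 0) + 16)² = (7/(-2) + 16)² = (7*(-½) + 16)² = (-7/2 + 16)² = (25/2)² = 625/4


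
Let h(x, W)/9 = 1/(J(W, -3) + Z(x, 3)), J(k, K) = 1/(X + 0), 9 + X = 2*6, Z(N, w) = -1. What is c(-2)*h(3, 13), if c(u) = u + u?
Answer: 54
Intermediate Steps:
X = 3 (X = -9 + 2*6 = -9 + 12 = 3)
J(k, K) = ⅓ (J(k, K) = 1/(3 + 0) = 1/3 = ⅓)
h(x, W) = -27/2 (h(x, W) = 9/(⅓ - 1) = 9/(-⅔) = 9*(-3/2) = -27/2)
c(u) = 2*u
c(-2)*h(3, 13) = (2*(-2))*(-27/2) = -4*(-27/2) = 54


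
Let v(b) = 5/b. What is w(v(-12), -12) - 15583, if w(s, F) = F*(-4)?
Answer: -15535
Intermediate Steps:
w(s, F) = -4*F
w(v(-12), -12) - 15583 = -4*(-12) - 15583 = 48 - 15583 = -15535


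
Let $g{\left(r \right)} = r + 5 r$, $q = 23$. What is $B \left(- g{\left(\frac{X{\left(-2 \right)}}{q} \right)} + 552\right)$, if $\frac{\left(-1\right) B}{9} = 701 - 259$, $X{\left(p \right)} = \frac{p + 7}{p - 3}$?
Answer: $- \frac{50528556}{23} \approx -2.1969 \cdot 10^{6}$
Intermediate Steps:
$X{\left(p \right)} = \frac{7 + p}{-3 + p}$
$g{\left(r \right)} = 6 r$
$B = -3978$ ($B = - 9 \left(701 - 259\right) = \left(-9\right) 442 = -3978$)
$B \left(- g{\left(\frac{X{\left(-2 \right)}}{q} \right)} + 552\right) = - 3978 \left(- 6 \frac{\frac{1}{-3 - 2} \left(7 - 2\right)}{23} + 552\right) = - 3978 \left(- 6 \frac{1}{-5} \cdot 5 \cdot \frac{1}{23} + 552\right) = - 3978 \left(- 6 \left(- \frac{1}{5}\right) 5 \cdot \frac{1}{23} + 552\right) = - 3978 \left(- 6 \left(\left(-1\right) \frac{1}{23}\right) + 552\right) = - 3978 \left(- \frac{6 \left(-1\right)}{23} + 552\right) = - 3978 \left(\left(-1\right) \left(- \frac{6}{23}\right) + 552\right) = - 3978 \left(\frac{6}{23} + 552\right) = \left(-3978\right) \frac{12702}{23} = - \frac{50528556}{23}$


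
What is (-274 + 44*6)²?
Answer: 100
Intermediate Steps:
(-274 + 44*6)² = (-274 + 264)² = (-10)² = 100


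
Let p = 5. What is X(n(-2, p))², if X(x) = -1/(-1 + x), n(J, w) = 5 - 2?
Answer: ¼ ≈ 0.25000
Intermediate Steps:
n(J, w) = 3
X(n(-2, p))² = (-1/(-1 + 3))² = (-1/2)² = (-1*½)² = (-½)² = ¼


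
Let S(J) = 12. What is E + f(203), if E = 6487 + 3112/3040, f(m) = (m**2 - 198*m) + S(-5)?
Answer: 2855709/380 ≈ 7515.0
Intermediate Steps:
f(m) = 12 + m**2 - 198*m (f(m) = (m**2 - 198*m) + 12 = 12 + m**2 - 198*m)
E = 2465449/380 (E = 6487 + 3112*(1/3040) = 6487 + 389/380 = 2465449/380 ≈ 6488.0)
E + f(203) = 2465449/380 + (12 + 203**2 - 198*203) = 2465449/380 + (12 + 41209 - 40194) = 2465449/380 + 1027 = 2855709/380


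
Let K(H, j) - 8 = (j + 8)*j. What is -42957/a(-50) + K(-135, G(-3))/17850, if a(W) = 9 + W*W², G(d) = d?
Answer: 109415359/318727050 ≈ 0.34329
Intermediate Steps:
K(H, j) = 8 + j*(8 + j) (K(H, j) = 8 + (j + 8)*j = 8 + (8 + j)*j = 8 + j*(8 + j))
a(W) = 9 + W³
-42957/a(-50) + K(-135, G(-3))/17850 = -42957/(9 + (-50)³) + (8 + (-3)² + 8*(-3))/17850 = -42957/(9 - 125000) + (8 + 9 - 24)*(1/17850) = -42957/(-124991) - 7*1/17850 = -42957*(-1/124991) - 1/2550 = 42957/124991 - 1/2550 = 109415359/318727050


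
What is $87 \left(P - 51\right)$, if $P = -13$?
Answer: $-5568$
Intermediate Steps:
$87 \left(P - 51\right) = 87 \left(-13 - 51\right) = 87 \left(-64\right) = -5568$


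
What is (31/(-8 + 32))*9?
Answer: 93/8 ≈ 11.625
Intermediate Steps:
(31/(-8 + 32))*9 = (31/24)*9 = 93/8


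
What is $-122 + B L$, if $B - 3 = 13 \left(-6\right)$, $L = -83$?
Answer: $6103$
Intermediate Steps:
$B = -75$ ($B = 3 + 13 \left(-6\right) = 3 - 78 = -75$)
$-122 + B L = -122 - -6225 = -122 + 6225 = 6103$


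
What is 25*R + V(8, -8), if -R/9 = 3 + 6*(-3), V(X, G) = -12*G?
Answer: 3471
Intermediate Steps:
R = 135 (R = -9*(3 + 6*(-3)) = -9*(3 - 18) = -9*(-15) = 135)
25*R + V(8, -8) = 25*135 - 12*(-8) = 3375 + 96 = 3471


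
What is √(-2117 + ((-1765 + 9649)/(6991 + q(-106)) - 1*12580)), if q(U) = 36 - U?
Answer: 3*I*√83080283629/7133 ≈ 121.23*I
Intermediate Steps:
√(-2117 + ((-1765 + 9649)/(6991 + q(-106)) - 1*12580)) = √(-2117 + ((-1765 + 9649)/(6991 + (36 - 1*(-106))) - 1*12580)) = √(-2117 + (7884/(6991 + (36 + 106)) - 12580)) = √(-2117 + (7884/(6991 + 142) - 12580)) = √(-2117 + (7884/7133 - 12580)) = √(-2117 - 89725256/7133) = √(-104825817/7133) = 3*I*√83080283629/7133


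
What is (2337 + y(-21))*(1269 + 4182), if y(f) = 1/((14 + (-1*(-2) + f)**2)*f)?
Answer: 33439839058/2625 ≈ 1.2739e+7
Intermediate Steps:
y(f) = 1/(f*(14 + (2 + f)**2)) (y(f) = 1/((14 + (2 + f)**2)*f) = 1/(f*(14 + (2 + f)**2)))
(2337 + y(-21))*(1269 + 4182) = (2337 + 1/((-21)*(14 + (2 - 21)**2)))*(1269 + 4182) = (2337 - 1/(21*(14 + (-19)**2)))*5451 = (2337 - 1/(21*(14 + 361)))*5451 = (2337 - 1/21/375)*5451 = (2337 - 1/21*1/375)*5451 = (2337 - 1/7875)*5451 = (18403874/7875)*5451 = 33439839058/2625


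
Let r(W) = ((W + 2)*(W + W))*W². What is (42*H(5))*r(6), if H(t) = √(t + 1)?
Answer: 145152*√6 ≈ 3.5555e+5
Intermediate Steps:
H(t) = √(1 + t)
r(W) = 2*W³*(2 + W) (r(W) = ((2 + W)*(2*W))*W² = (2*W*(2 + W))*W² = 2*W³*(2 + W))
(42*H(5))*r(6) = (42*√(1 + 5))*(2*6³*(2 + 6)) = (42*√6)*(2*216*8) = (42*√6)*3456 = 145152*√6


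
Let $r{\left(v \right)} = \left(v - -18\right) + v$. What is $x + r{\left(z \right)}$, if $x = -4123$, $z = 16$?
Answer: $-4073$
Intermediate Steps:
$r{\left(v \right)} = 18 + 2 v$ ($r{\left(v \right)} = \left(v + 18\right) + v = \left(18 + v\right) + v = 18 + 2 v$)
$x + r{\left(z \right)} = -4123 + \left(18 + 2 \cdot 16\right) = -4123 + \left(18 + 32\right) = -4123 + 50 = -4073$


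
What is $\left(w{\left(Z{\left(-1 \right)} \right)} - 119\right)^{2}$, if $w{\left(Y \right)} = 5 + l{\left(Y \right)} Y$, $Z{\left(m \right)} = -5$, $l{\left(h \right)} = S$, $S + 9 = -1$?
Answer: $4096$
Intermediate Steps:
$S = -10$ ($S = -9 - 1 = -10$)
$l{\left(h \right)} = -10$
$w{\left(Y \right)} = 5 - 10 Y$
$\left(w{\left(Z{\left(-1 \right)} \right)} - 119\right)^{2} = \left(\left(5 - -50\right) - 119\right)^{2} = \left(\left(5 + 50\right) - 119\right)^{2} = \left(55 - 119\right)^{2} = \left(-64\right)^{2} = 4096$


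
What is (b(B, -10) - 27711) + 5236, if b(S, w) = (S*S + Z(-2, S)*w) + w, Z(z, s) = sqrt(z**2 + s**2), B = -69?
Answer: -17724 - 10*sqrt(4765) ≈ -18414.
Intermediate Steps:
Z(z, s) = sqrt(s**2 + z**2)
b(S, w) = w + S**2 + w*sqrt(4 + S**2) (b(S, w) = (S*S + sqrt(S**2 + (-2)**2)*w) + w = (S**2 + sqrt(S**2 + 4)*w) + w = (S**2 + sqrt(4 + S**2)*w) + w = (S**2 + w*sqrt(4 + S**2)) + w = w + S**2 + w*sqrt(4 + S**2))
(b(B, -10) - 27711) + 5236 = ((-10 + (-69)**2 - 10*sqrt(4 + (-69)**2)) - 27711) + 5236 = ((-10 + 4761 - 10*sqrt(4 + 4761)) - 27711) + 5236 = ((-10 + 4761 - 10*sqrt(4765)) - 27711) + 5236 = ((4751 - 10*sqrt(4765)) - 27711) + 5236 = (-22960 - 10*sqrt(4765)) + 5236 = -17724 - 10*sqrt(4765)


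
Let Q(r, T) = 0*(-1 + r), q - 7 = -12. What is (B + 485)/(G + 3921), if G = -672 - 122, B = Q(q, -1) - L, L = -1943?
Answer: 2428/3127 ≈ 0.77646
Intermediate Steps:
q = -5 (q = 7 - 12 = -5)
Q(r, T) = 0
B = 1943 (B = 0 - 1*(-1943) = 0 + 1943 = 1943)
G = -794
(B + 485)/(G + 3921) = (1943 + 485)/(-794 + 3921) = 2428/3127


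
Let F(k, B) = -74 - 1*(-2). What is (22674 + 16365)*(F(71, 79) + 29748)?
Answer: 1158521364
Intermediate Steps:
F(k, B) = -72 (F(k, B) = -74 + 2 = -72)
(22674 + 16365)*(F(71, 79) + 29748) = (22674 + 16365)*(-72 + 29748) = 39039*29676 = 1158521364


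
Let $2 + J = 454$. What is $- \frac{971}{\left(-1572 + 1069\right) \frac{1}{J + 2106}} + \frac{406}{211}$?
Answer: $\frac{524289816}{106133} \approx 4939.9$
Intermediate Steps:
$J = 452$ ($J = -2 + 454 = 452$)
$- \frac{971}{\left(-1572 + 1069\right) \frac{1}{J + 2106}} + \frac{406}{211} = - \frac{971}{\left(-1572 + 1069\right) \frac{1}{452 + 2106}} + \frac{406}{211} = - \frac{971}{\left(-503\right) \frac{1}{2558}} + 406 \cdot \frac{1}{211} = - \frac{971}{\left(-503\right) \frac{1}{2558}} + \frac{406}{211} = - \frac{971}{- \frac{503}{2558}} + \frac{406}{211} = \left(-971\right) \left(- \frac{2558}{503}\right) + \frac{406}{211} = \frac{2483818}{503} + \frac{406}{211} = \frac{524289816}{106133}$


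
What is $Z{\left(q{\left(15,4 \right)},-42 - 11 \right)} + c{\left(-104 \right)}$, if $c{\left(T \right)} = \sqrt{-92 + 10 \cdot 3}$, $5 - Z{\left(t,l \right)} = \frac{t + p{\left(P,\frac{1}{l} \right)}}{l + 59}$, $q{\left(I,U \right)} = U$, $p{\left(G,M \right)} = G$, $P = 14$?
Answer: $2 + i \sqrt{62} \approx 2.0 + 7.874 i$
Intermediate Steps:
$Z{\left(t,l \right)} = 5 - \frac{14 + t}{59 + l}$ ($Z{\left(t,l \right)} = 5 - \frac{t + 14}{l + 59} = 5 - \frac{14 + t}{59 + l}$)
$c{\left(T \right)} = i \sqrt{62}$ ($c{\left(T \right)} = \sqrt{-92 + 30} = \sqrt{-62} = i \sqrt{62}$)
$Z{\left(q{\left(15,4 \right)},-42 - 11 \right)} + c{\left(-104 \right)} = \frac{281 - 4 + 5 \left(-42 - 11\right)}{59 - 53} + i \sqrt{62} = \frac{281 - 4 + 5 \left(-53\right)}{59 - 53} + i \sqrt{62} = \frac{281 - 4 - 265}{6} + i \sqrt{62} = \frac{1}{6} \cdot 12 + i \sqrt{62} = 2 + i \sqrt{62}$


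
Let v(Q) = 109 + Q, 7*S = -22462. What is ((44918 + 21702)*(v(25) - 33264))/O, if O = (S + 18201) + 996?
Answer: -15449844200/111917 ≈ -1.3805e+5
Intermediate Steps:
S = -22462/7 (S = (⅐)*(-22462) = -22462/7 ≈ -3208.9)
O = 111917/7 (O = (-22462/7 + 18201) + 996 = 104945/7 + 996 = 111917/7 ≈ 15988.)
((44918 + 21702)*(v(25) - 33264))/O = ((44918 + 21702)*((109 + 25) - 33264))/(111917/7) = (66620*(134 - 33264))*(7/111917) = (66620*(-33130))*(7/111917) = -2207120600*7/111917 = -15449844200/111917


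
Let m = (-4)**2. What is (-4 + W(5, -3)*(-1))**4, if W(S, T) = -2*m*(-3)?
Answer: 100000000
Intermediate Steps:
m = 16
W(S, T) = 96 (W(S, T) = -2*16*(-3) = -32*(-3) = 96)
(-4 + W(5, -3)*(-1))**4 = (-4 + 96*(-1))**4 = (-4 - 96)**4 = (-100)**4 = 100000000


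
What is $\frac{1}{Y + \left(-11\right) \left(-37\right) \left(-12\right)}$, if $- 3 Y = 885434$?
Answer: $- \frac{3}{900086} \approx -3.333 \cdot 10^{-6}$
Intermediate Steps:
$Y = - \frac{885434}{3}$ ($Y = \left(- \frac{1}{3}\right) 885434 = - \frac{885434}{3} \approx -2.9514 \cdot 10^{5}$)
$\frac{1}{Y + \left(-11\right) \left(-37\right) \left(-12\right)} = \frac{1}{- \frac{885434}{3} + \left(-11\right) \left(-37\right) \left(-12\right)} = \frac{1}{- \frac{885434}{3} + 407 \left(-12\right)} = \frac{1}{- \frac{885434}{3} - 4884} = \frac{1}{- \frac{900086}{3}} = - \frac{3}{900086}$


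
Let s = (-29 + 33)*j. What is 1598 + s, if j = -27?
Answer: 1490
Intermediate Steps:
s = -108 (s = (-29 + 33)*(-27) = 4*(-27) = -108)
1598 + s = 1598 - 108 = 1490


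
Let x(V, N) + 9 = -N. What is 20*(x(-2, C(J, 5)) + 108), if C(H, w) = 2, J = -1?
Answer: 1940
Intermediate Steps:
x(V, N) = -9 - N
20*(x(-2, C(J, 5)) + 108) = 20*((-9 - 1*2) + 108) = 20*((-9 - 2) + 108) = 20*(-11 + 108) = 20*97 = 1940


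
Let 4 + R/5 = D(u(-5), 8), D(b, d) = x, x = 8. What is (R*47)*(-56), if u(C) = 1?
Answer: -52640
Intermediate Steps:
D(b, d) = 8
R = 20 (R = -20 + 5*8 = -20 + 40 = 20)
(R*47)*(-56) = (20*47)*(-56) = 940*(-56) = -52640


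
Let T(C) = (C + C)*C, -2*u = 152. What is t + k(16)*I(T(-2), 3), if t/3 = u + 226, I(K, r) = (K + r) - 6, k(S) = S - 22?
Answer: 420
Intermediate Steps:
u = -76 (u = -1/2*152 = -76)
k(S) = -22 + S
T(C) = 2*C**2 (T(C) = (2*C)*C = 2*C**2)
I(K, r) = -6 + K + r
t = 450 (t = 3*(-76 + 226) = 3*150 = 450)
t + k(16)*I(T(-2), 3) = 450 + (-22 + 16)*(-6 + 2*(-2)**2 + 3) = 450 - 6*(-6 + 2*4 + 3) = 450 - 6*(-6 + 8 + 3) = 450 - 6*5 = 450 - 30 = 420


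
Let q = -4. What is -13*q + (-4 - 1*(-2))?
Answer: 50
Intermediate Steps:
-13*q + (-4 - 1*(-2)) = -13*(-4) + (-4 - 1*(-2)) = 52 + (-4 + 2) = 52 - 2 = 50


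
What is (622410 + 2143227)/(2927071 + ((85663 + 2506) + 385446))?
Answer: 307293/377854 ≈ 0.81326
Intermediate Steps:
(622410 + 2143227)/(2927071 + ((85663 + 2506) + 385446)) = 2765637/(2927071 + (88169 + 385446)) = 2765637/(2927071 + 473615) = 2765637/3400686 = 2765637*(1/3400686) = 307293/377854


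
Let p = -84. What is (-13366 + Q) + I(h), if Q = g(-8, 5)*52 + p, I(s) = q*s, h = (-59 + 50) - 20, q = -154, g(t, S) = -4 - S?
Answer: -9452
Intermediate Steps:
h = -29 (h = -9 - 20 = -29)
I(s) = -154*s
Q = -552 (Q = (-4 - 1*5)*52 - 84 = (-4 - 5)*52 - 84 = -9*52 - 84 = -468 - 84 = -552)
(-13366 + Q) + I(h) = (-13366 - 552) - 154*(-29) = -13918 + 4466 = -9452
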